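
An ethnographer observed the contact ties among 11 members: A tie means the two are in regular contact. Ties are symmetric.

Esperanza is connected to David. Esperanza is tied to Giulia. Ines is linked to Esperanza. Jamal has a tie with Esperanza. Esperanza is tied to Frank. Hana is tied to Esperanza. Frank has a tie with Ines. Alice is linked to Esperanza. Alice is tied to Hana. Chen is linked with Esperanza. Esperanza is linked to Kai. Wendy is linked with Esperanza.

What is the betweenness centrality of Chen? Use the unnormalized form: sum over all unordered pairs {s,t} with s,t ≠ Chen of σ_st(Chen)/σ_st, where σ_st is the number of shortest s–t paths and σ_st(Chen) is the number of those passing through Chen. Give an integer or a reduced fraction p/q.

0

No shortest path between any pair of other nodes passes through Chen.
Summing the contributions gives betweenness(Chen) = 0.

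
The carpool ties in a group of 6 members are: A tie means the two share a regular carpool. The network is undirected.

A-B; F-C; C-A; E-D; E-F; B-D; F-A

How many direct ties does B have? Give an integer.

B is directly tied to A and D. That is 2 neighbors, so the degree of B is 2.

2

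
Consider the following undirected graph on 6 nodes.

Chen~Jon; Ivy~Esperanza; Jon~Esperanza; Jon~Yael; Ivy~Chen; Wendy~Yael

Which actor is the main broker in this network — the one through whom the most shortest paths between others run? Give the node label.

Unnormalized betweenness of each node: Chen:3/2, Esperanza:3/2, Ivy:1/2, Jon:13/2, Wendy:0, Yael:4.
Jon has the largest value, 13/2, making it the main broker — the node through which the most shortest paths run.

Jon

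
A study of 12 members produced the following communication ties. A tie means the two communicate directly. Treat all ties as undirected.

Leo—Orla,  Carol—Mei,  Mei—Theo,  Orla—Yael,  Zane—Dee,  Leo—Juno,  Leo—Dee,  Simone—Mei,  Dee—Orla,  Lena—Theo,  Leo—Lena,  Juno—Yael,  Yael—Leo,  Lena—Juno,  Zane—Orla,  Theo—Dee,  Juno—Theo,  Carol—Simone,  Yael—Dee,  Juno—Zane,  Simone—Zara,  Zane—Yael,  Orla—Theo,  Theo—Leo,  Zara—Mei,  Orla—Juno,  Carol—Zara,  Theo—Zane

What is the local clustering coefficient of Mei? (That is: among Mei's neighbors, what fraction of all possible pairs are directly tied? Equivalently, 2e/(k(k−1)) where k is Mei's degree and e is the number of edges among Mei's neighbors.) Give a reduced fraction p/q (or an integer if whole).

Mei's neighbors: Carol, Simone, Theo, and Zara (k = 4).
Possible neighbor pairs: C(4,2) = 6. Edges among them: Carol–Simone, Carol–Zara, Simone–Zara → e = 3.
Clustering(Mei) = 3/6 = 1/2.

1/2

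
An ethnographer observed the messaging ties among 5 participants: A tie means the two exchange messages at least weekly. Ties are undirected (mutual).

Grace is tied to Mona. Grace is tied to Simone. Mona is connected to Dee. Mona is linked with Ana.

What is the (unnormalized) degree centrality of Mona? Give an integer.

3

Mona is directly tied to Ana, Dee, and Grace. That is 3 neighbors, so the degree of Mona is 3.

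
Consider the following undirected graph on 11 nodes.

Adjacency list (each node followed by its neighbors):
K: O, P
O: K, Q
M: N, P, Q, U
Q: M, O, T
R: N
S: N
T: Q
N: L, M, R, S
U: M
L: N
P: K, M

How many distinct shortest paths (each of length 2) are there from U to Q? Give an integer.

The shortest distance is 2, and the only length-2 path is U–M–Q. So there is exactly 1 shortest path.

1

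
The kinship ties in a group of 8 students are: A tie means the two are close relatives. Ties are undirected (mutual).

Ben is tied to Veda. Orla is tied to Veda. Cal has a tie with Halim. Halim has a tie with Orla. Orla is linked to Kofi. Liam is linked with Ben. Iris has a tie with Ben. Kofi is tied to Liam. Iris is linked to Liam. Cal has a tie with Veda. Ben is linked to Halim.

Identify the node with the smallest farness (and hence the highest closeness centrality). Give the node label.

Farness (sum of distances to all others) for each node — Ben:10, Cal:15, Halim:11, Iris:14, Kofi:13, Liam:12, Orla:12, Veda:11.
The smallest farness is 10, for Ben, so Ben has the highest closeness.

Ben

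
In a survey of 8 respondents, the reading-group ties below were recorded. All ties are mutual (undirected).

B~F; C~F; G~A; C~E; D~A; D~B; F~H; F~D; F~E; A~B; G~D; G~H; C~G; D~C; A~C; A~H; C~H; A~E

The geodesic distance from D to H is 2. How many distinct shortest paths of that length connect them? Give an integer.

The shortest distance is 2. The length-2 paths are: D–F–H; D–G–H; D–A–H; D–C–H.
That gives 4 distinct shortest paths.

4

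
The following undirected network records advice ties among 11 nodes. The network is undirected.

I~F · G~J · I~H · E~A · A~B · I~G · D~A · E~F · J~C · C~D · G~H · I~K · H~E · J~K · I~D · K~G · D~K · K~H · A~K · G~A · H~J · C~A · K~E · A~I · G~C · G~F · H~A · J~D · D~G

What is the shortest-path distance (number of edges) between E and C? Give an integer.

One shortest route is E – A – C, which uses 2 edges, and E and C are not directly tied, so nothing shorter exists. So d(E,C) = 2.

2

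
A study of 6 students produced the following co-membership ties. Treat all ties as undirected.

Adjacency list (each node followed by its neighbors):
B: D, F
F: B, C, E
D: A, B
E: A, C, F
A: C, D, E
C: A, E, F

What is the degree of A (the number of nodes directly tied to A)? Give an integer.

A is directly tied to C, D, and E. That is 3 neighbors, so the degree of A is 3.

3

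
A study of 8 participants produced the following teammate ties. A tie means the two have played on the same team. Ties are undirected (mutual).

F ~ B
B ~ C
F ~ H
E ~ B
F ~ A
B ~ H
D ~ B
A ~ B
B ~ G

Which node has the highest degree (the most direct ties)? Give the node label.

Degrees — A:2, B:7, C:1, D:1, E:1, F:3, G:1, H:2.
The maximum is 7, attained only by B.

B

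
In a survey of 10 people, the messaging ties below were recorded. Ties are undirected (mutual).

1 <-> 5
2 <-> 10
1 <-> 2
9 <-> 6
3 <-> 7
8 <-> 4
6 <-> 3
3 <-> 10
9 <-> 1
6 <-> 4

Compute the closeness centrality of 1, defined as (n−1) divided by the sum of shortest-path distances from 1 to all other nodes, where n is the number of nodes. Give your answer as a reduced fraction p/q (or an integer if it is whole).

Distances from 1: 2:1, 3:3, 4:3, 5:1, 6:2, 7:4, 8:4, 9:1, 10:2. Sum = 21.
n = 10, so closeness = 9/21 = 3/7.

3/7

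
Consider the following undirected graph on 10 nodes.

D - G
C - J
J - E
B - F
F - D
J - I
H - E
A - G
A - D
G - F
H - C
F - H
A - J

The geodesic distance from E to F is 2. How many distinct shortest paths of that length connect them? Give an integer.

1

The shortest distance is 2, and the only length-2 path is E–H–F. So there is exactly 1 shortest path.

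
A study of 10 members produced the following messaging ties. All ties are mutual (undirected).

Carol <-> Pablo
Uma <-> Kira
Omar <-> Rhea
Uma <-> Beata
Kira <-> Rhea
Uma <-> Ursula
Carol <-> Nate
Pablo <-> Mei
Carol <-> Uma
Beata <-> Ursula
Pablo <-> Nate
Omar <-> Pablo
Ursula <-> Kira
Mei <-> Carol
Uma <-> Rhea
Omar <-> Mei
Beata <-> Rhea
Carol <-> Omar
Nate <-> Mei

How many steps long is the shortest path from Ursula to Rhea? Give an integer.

2

One shortest route is Ursula – Beata – Rhea, which uses 2 edges, and Ursula and Rhea are not directly tied, so nothing shorter exists. So d(Ursula,Rhea) = 2.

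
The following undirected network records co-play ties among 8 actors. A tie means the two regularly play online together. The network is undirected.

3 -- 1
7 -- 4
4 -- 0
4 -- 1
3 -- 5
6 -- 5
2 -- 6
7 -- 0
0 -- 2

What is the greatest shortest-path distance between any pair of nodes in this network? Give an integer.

Eccentricity of each node (its greatest distance to any other): 0:3, 1:3, 2:3, 3:3, 4:3, 5:4, 6:3, 7:4.
The maximum eccentricity is 4, realized for instance by the pair 5–7 via 5 – 6 – 2 – 0 – 7. So the diameter is 4.

4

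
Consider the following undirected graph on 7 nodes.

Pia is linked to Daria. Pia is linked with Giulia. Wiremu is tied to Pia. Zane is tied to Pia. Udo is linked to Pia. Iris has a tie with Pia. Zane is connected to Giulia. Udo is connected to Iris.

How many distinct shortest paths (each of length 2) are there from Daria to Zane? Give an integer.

The shortest distance is 2, and the only length-2 path is Daria–Pia–Zane. So there is exactly 1 shortest path.

1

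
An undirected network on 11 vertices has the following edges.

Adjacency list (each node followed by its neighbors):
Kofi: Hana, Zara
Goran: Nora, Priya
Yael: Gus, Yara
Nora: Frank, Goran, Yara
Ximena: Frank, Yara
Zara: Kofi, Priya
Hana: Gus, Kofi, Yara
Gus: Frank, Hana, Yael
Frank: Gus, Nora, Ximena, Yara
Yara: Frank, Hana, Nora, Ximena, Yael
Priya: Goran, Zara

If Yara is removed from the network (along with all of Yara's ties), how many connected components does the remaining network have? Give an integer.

Yara's neighbors (Frank, Hana, Nora, Ximena, and Yael) remain reachable from one another through other ties, so the rest of the network stays in one piece.

1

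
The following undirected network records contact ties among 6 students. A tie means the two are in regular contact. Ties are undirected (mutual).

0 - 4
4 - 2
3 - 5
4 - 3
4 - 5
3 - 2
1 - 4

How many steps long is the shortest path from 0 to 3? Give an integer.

2

One shortest route is 0 – 4 – 3, which uses 2 edges, and 0 and 3 are not directly tied, so nothing shorter exists. So d(0,3) = 2.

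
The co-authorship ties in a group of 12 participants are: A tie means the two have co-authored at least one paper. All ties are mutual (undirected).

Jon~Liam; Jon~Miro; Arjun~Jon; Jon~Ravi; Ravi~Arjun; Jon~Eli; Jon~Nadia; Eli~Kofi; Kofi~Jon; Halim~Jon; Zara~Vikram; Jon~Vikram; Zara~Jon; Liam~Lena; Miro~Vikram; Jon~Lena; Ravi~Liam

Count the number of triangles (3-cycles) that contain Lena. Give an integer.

1

Lena's neighbors: Jon and Liam.
Neighbor pairs that are themselves tied: Lena–Jon–Liam. Each forms one triangle with Lena, for 1 in total.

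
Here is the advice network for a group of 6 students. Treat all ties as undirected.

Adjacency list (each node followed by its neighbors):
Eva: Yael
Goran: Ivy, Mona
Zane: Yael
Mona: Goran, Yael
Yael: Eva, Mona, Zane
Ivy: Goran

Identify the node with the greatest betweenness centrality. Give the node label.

Unnormalized betweenness of each node: Eva:0, Goran:4, Ivy:0, Mona:6, Yael:7, Zane:0.
Yael has the largest value, 7, making it the main broker — the node through which the most shortest paths run.

Yael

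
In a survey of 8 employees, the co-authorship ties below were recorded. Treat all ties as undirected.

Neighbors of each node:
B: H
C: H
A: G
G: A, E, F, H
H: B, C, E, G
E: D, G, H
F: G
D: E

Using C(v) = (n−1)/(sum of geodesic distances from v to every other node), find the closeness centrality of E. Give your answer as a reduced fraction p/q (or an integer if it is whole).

Distances from E: A:2, B:2, C:2, D:1, F:2, G:1, H:1. Sum = 11.
n = 8, so closeness = 7/11.

7/11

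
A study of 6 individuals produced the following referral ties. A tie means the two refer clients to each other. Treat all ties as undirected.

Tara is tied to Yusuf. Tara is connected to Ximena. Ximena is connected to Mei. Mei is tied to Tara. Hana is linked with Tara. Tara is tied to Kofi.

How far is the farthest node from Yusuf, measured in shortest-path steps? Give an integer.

Distances from Yusuf: Hana:2, Kofi:2, Mei:2, Tara:1, Ximena:2.
The largest is 2 (to Mei, Kofi, Ximena, and Hana), so the eccentricity of Yusuf is 2.

2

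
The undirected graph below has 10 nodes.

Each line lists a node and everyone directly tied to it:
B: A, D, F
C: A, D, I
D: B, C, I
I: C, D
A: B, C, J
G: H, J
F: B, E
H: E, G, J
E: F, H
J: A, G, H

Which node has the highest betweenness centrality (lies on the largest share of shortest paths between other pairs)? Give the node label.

A

Unnormalized betweenness of each node: A:40/3, B:59/6, C:35/6, D:13/3, E:10/3, F:5, G:0, H:13/3, I:0, J:10.
A has the largest value, 40/3, making it the main broker — the node through which the most shortest paths run.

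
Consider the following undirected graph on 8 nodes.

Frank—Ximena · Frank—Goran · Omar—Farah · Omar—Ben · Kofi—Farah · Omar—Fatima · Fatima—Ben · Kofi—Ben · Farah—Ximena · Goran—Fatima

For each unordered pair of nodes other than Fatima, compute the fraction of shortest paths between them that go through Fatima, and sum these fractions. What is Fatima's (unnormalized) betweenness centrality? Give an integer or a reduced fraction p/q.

5

Pairs whose geodesics pass through Fatima — Omar–Frank: 1/2; Omar–Goran: 1; Ben–Frank: 1; Ben–Goran: 1; Kofi–Goran: 1; Farah–Goran: 1/2.
All other pairs contribute 0.
Summing the contributions gives betweenness(Fatima) = 5.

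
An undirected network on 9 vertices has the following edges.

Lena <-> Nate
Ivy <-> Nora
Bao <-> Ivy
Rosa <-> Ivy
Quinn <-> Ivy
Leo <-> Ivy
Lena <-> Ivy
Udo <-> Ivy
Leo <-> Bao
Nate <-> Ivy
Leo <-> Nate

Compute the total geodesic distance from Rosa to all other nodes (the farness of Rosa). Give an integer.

Distances from Rosa: Bao:2, Ivy:1, Lena:2, Leo:2, Nate:2, Nora:2, Quinn:2, Udo:2.
Sum = 2 + 1 + 2 + 2 + 2 + 2 + 2 + 2 = 15.

15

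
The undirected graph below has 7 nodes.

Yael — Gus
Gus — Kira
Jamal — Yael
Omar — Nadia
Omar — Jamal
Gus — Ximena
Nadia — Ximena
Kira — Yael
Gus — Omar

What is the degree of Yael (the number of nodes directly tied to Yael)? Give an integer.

Yael is directly tied to Gus, Jamal, and Kira. That is 3 neighbors, so the degree of Yael is 3.

3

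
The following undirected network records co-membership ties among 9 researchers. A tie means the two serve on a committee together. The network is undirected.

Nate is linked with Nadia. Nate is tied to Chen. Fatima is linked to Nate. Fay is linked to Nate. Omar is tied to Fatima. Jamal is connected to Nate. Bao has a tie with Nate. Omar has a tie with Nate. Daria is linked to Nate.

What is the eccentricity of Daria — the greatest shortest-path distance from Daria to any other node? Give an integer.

Distances from Daria: Bao:2, Chen:2, Fatima:2, Fay:2, Jamal:2, Nadia:2, Nate:1, Omar:2.
The largest is 2 (to Omar, Nadia, Chen, Jamal, Fatima, Bao, and Fay), so the eccentricity of Daria is 2.

2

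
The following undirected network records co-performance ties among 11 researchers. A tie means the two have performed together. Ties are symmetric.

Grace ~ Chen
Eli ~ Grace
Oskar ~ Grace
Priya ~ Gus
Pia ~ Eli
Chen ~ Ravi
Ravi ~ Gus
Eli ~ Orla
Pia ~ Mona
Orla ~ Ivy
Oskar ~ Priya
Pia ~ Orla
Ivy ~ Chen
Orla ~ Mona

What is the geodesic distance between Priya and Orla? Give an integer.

4

One shortest route is Priya – Oskar – Grace – Eli – Orla, which uses 4 edges, and at distance 3 from Priya we only reach {Chen, Eli}, which does not include Orla. So d(Priya,Orla) = 4.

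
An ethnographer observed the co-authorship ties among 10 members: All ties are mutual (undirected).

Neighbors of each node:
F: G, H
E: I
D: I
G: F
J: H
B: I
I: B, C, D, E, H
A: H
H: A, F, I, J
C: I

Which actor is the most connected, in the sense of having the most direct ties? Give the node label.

Degrees — A:1, B:1, C:1, D:1, E:1, F:2, G:1, H:4, I:5, J:1.
The maximum is 5, attained only by I.

I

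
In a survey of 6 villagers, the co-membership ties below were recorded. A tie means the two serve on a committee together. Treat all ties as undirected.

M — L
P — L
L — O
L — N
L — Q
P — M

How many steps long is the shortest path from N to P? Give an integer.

2

One shortest route is N – L – P, which uses 2 edges, and N and P are not directly tied, so nothing shorter exists. So d(N,P) = 2.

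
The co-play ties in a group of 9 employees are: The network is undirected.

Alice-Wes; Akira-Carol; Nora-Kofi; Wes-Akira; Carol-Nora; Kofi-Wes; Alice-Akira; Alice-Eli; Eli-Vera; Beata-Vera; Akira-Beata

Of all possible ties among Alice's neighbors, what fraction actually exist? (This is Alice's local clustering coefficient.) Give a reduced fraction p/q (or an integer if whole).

Alice's neighbors: Akira, Eli, and Wes (k = 3).
Possible neighbor pairs: C(3,2) = 3. Edges among them: Akira–Wes → e = 1.
Clustering(Alice) = 1/3.

1/3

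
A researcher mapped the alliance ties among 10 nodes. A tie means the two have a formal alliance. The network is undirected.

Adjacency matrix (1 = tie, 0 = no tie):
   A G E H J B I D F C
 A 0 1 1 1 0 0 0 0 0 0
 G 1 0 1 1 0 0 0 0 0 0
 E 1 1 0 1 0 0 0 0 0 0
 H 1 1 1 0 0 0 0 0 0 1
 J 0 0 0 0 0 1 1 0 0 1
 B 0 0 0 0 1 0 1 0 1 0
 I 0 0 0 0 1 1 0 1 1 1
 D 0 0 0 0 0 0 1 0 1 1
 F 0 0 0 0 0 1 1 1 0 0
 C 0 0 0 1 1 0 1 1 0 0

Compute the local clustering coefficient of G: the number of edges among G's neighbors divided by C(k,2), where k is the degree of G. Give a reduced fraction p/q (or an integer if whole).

1

G's neighbors: A, E, and H (k = 3).
Possible neighbor pairs: C(3,2) = 3. Edges among them: A–E, A–H, E–H → e = 3.
Clustering(G) = 3/3 = 1.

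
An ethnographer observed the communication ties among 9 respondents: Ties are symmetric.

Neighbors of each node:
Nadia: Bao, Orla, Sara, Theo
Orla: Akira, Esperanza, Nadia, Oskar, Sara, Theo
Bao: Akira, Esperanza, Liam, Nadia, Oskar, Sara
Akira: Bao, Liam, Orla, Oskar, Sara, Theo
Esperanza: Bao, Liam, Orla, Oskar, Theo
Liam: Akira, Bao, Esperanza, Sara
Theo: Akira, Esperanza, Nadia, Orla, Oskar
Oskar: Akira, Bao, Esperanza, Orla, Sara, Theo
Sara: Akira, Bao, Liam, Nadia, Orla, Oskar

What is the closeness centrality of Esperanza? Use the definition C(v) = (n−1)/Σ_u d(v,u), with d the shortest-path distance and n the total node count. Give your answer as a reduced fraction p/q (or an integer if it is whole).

8/11

Distances from Esperanza: Akira:2, Bao:1, Liam:1, Nadia:2, Orla:1, Oskar:1, Sara:2, Theo:1. Sum = 11.
n = 9, so closeness = 8/11.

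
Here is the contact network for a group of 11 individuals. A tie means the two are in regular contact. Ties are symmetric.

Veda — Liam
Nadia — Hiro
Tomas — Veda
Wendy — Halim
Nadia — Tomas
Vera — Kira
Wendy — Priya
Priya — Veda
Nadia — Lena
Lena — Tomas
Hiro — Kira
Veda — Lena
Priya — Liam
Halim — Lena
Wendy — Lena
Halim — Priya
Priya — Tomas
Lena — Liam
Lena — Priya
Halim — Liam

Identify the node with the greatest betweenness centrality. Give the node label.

Unnormalized betweenness of each node: Halim:1/3, Hiro:16, Kira:9, Lena:37/2, Liam:1/3, Nadia:21, Priya:5/2, Tomas:4, Veda:1/3, Vera:0, Wendy:0.
Nadia has the largest value, 21, making it the main broker — the node through which the most shortest paths run.

Nadia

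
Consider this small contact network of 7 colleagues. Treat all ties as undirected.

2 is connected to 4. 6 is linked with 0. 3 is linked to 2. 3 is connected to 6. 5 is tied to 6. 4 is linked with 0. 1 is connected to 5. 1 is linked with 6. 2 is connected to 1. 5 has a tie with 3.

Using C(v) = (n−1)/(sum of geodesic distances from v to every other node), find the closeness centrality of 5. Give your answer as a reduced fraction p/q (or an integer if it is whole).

Distances from 5: 0:2, 1:1, 2:2, 3:1, 4:3, 6:1. Sum = 10.
n = 7, so closeness = 6/10 = 3/5.

3/5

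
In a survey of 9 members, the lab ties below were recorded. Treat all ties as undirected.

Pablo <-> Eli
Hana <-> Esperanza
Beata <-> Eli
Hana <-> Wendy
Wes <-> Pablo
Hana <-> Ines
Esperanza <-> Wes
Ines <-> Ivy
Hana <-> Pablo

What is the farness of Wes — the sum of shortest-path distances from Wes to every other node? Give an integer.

Distances from Wes: Beata:3, Eli:2, Esperanza:1, Hana:2, Ines:3, Ivy:4, Pablo:1, Wendy:3.
Sum = 3 + 2 + 1 + 2 + 3 + 4 + 1 + 3 = 19.

19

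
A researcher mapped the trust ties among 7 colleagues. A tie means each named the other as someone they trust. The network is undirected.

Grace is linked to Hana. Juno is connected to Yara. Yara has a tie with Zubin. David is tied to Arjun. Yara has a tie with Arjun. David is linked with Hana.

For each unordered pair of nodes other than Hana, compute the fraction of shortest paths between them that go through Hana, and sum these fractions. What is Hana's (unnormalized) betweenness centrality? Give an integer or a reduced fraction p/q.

5

Pairs whose geodesics pass through Hana — Grace–Zubin: 1; Grace–Yara: 1; Grace–David: 1; Grace–Arjun: 1; Grace–Juno: 1.
All other pairs contribute 0.
Summing the contributions gives betweenness(Hana) = 5.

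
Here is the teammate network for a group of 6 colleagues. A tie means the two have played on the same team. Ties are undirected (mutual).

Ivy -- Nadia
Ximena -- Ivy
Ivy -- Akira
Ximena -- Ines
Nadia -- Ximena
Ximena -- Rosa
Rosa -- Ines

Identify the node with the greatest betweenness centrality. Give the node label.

Ximena

Unnormalized betweenness of each node: Akira:0, Ines:0, Ivy:4, Nadia:0, Rosa:0, Ximena:6.
Ximena has the largest value, 6, making it the main broker — the node through which the most shortest paths run.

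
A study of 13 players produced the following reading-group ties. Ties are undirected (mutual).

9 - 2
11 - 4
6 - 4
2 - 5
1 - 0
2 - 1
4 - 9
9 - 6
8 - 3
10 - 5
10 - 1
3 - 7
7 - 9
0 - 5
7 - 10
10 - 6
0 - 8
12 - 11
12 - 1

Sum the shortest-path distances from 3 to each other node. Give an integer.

Distances from 3: 0:2, 1:3, 2:3, 4:3, 5:3, 6:3, 7:1, 8:1, 9:2, 10:2, 11:4, 12:4.
Sum = 2 + 3 + 3 + 3 + 3 + 3 + 1 + 1 + 2 + 2 + 4 + 4 = 31.

31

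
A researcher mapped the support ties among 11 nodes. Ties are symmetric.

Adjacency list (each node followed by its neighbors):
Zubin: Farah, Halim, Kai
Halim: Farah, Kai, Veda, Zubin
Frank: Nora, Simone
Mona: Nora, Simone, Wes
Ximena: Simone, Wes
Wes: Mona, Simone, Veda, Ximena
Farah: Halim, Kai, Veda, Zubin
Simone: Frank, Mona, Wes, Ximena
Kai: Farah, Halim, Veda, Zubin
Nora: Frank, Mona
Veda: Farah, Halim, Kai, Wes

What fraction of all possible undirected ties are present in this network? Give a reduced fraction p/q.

There are 18 edges and 11 nodes, so the maximum possible is C(11,2) = 55.
Density = 18/55.

18/55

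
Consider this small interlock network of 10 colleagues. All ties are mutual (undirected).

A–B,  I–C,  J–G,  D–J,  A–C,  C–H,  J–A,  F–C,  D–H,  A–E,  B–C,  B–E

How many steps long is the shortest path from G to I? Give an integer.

4

One shortest route is G – J – A – C – I, which uses 4 edges, and at distance 3 from G we only reach {B, C, E, H}, which does not include I. So d(G,I) = 4.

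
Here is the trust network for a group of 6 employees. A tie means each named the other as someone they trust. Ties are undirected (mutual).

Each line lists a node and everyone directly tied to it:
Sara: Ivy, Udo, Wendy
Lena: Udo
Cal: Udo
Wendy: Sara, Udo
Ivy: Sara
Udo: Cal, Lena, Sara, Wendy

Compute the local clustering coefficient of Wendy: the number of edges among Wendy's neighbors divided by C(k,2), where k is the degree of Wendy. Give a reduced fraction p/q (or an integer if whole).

Wendy's neighbors: Sara and Udo (k = 2).
Possible neighbor pairs: C(2,2) = 1. Edges among them: Sara–Udo → e = 1.
Clustering(Wendy) = 1/1.

1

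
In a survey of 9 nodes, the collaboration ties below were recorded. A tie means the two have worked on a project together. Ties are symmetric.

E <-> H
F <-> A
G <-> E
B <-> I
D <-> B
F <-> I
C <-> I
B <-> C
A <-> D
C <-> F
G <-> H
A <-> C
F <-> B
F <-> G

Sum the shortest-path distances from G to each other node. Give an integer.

Distances from G: A:2, B:2, C:2, D:3, E:1, F:1, H:1, I:2.
Sum = 2 + 2 + 2 + 3 + 1 + 1 + 1 + 2 = 14.

14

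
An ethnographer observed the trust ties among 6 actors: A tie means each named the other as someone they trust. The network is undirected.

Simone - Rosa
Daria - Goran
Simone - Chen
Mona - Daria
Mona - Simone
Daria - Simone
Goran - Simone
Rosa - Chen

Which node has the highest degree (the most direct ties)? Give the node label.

Degrees — Chen:2, Daria:3, Goran:2, Mona:2, Rosa:2, Simone:5.
The maximum is 5, attained only by Simone.

Simone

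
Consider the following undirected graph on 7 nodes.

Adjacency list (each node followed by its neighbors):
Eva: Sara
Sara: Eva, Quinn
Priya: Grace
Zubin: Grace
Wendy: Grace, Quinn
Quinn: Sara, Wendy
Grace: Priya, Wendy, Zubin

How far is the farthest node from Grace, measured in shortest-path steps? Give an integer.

Distances from Grace: Eva:4, Priya:1, Quinn:2, Sara:3, Wendy:1, Zubin:1.
The largest is 4 (to Eva), so the eccentricity of Grace is 4.

4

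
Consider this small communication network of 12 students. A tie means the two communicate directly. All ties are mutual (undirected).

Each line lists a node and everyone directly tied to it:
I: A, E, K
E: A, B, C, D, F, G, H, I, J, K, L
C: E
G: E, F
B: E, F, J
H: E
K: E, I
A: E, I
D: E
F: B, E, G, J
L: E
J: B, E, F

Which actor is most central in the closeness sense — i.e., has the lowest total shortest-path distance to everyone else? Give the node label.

E

Farness (sum of distances to all others) for each node — A:20, B:19, C:21, D:21, E:11, F:18, G:20, H:21, I:19, J:19, K:20, L:21.
The smallest farness is 11, for E, so E has the highest closeness.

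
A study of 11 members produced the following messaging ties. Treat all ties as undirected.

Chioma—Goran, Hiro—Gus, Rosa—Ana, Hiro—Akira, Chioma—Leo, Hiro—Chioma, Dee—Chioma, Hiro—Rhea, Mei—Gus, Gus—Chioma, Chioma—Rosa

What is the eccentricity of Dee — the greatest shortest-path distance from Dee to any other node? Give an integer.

3

Distances from Dee: Akira:3, Ana:3, Chioma:1, Goran:2, Gus:2, Hiro:2, Leo:2, Mei:3, Rhea:3, Rosa:2.
The largest is 3 (to Mei, Rhea, Akira, and Ana), so the eccentricity of Dee is 3.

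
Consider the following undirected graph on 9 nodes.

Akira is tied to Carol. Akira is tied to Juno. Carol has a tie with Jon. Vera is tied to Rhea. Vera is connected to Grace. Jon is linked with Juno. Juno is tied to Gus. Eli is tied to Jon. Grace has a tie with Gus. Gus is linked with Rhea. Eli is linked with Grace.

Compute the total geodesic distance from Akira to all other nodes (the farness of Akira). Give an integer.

Distances from Akira: Carol:1, Eli:3, Grace:3, Gus:2, Jon:2, Juno:1, Rhea:3, Vera:4.
Sum = 1 + 3 + 3 + 2 + 2 + 1 + 3 + 4 = 19.

19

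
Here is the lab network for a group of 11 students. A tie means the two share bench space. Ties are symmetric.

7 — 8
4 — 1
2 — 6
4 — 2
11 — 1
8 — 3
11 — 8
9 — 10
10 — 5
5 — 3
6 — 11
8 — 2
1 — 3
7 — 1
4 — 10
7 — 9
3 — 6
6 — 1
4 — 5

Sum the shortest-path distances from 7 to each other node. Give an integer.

18

Distances from 7: 1:1, 2:2, 3:2, 4:2, 5:3, 6:2, 8:1, 9:1, 10:2, 11:2.
Sum = 1 + 2 + 2 + 2 + 3 + 2 + 1 + 1 + 2 + 2 = 18.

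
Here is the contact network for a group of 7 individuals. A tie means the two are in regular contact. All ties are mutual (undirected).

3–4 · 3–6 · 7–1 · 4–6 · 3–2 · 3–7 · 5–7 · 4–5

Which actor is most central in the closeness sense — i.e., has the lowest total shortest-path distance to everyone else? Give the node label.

Farness (sum of distances to all others) for each node — 1:14, 2:13, 3:8, 4:10, 5:11, 6:11, 7:9.
The smallest farness is 8, for 3, so 3 has the highest closeness.

3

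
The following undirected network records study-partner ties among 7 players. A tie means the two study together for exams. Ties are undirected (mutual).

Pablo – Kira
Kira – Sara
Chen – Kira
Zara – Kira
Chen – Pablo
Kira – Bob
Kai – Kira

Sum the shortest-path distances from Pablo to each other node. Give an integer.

10

Distances from Pablo: Bob:2, Chen:1, Kai:2, Kira:1, Sara:2, Zara:2.
Sum = 2 + 1 + 2 + 1 + 2 + 2 = 10.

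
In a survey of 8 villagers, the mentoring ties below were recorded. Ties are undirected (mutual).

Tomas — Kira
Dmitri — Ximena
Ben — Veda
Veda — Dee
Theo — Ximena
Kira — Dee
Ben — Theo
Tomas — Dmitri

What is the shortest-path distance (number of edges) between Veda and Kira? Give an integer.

2

One shortest route is Veda – Dee – Kira, which uses 2 edges, and Veda and Kira are not directly tied, so nothing shorter exists. So d(Veda,Kira) = 2.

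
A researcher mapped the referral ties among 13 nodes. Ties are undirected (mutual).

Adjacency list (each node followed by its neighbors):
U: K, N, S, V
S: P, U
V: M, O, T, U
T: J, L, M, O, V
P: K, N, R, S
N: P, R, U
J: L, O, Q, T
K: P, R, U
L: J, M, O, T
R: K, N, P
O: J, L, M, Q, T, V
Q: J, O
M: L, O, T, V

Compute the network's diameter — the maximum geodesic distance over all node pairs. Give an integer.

Eccentricity of each node (its greatest distance to any other): J:5, K:4, L:5, M:4, N:4, O:4, P:5, Q:5, R:5, S:4, T:4, U:3, V:3.
The maximum eccentricity is 5, realized for instance by the pair P–J via P – K – U – V – T – J. So the diameter is 5.

5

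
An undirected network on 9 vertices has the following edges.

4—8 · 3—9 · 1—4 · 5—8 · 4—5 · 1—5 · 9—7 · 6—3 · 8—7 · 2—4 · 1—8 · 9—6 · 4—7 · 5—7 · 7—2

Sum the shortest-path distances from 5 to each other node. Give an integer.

Distances from 5: 1:1, 2:2, 3:3, 4:1, 6:3, 7:1, 8:1, 9:2.
Sum = 1 + 2 + 3 + 1 + 3 + 1 + 1 + 2 = 14.

14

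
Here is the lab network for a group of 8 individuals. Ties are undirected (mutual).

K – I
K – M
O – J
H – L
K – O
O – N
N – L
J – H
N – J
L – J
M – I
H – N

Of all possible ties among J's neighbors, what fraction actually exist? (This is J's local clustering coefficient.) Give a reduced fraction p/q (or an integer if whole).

2/3

J's neighbors: H, L, N, and O (k = 4).
Possible neighbor pairs: C(4,2) = 6. Edges among them: H–L, H–N, L–N, N–O → e = 4.
Clustering(J) = 4/6 = 2/3.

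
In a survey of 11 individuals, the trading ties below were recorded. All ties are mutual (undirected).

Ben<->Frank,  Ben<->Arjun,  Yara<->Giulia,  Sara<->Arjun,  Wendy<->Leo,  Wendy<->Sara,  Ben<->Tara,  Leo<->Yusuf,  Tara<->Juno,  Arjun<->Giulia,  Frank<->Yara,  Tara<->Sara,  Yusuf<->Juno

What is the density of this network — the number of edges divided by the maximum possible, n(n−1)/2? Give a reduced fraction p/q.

There are 13 edges and 11 nodes, so the maximum possible is C(11,2) = 55.
Density = 13/55.

13/55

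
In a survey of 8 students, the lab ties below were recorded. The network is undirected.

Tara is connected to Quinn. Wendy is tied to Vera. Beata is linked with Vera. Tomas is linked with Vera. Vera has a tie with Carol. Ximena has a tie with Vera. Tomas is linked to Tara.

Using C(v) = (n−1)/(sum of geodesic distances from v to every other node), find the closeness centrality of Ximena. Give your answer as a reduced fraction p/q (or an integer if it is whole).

Distances from Ximena: Beata:2, Carol:2, Quinn:4, Tara:3, Tomas:2, Vera:1, Wendy:2. Sum = 16.
n = 8, so closeness = 7/16.

7/16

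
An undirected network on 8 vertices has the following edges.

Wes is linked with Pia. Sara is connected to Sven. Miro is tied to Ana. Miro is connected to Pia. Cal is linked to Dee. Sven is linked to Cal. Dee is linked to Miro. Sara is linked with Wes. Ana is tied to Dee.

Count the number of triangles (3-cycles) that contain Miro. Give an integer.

1

Miro's neighbors: Ana, Dee, and Pia.
Neighbor pairs that are themselves tied: Miro–Ana–Dee. Each forms one triangle with Miro, for 1 in total.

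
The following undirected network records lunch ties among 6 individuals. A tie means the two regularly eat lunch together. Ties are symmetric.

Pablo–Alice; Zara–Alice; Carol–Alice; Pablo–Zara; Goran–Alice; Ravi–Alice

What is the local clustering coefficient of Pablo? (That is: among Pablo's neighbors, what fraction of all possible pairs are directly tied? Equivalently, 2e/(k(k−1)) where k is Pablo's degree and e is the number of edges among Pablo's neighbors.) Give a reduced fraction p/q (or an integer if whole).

1

Pablo's neighbors: Alice and Zara (k = 2).
Possible neighbor pairs: C(2,2) = 1. Edges among them: Alice–Zara → e = 1.
Clustering(Pablo) = 1/1.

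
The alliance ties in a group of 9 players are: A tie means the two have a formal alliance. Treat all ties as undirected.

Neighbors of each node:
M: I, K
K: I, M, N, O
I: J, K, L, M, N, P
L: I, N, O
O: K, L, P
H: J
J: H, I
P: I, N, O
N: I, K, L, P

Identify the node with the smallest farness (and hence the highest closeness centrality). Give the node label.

Farness (sum of distances to all others) for each node — H:22, I:10, J:15, K:13, L:14, M:15, N:13, O:16, P:14.
The smallest farness is 10, for I, so I has the highest closeness.

I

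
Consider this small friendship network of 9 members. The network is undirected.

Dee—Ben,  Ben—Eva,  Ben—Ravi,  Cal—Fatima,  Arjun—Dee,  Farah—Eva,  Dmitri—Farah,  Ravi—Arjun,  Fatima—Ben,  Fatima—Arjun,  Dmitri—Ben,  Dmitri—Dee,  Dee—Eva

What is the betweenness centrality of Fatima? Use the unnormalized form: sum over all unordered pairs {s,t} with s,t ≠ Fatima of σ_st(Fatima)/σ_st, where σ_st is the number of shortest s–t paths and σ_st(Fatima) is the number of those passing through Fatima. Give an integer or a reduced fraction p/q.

Pairs whose geodesics pass through Fatima — Cal–Dmitri: 1; Cal–Eva: 1; Cal–Dee: 2/2; Cal–Arjun: 1; Cal–Ben: 1; Cal–Farah: 2/2; Cal–Ravi: 2/2; Arjun–Ben: 1/3.
All other pairs contribute 0.
Summing the contributions gives betweenness(Fatima) = 22/3.

22/3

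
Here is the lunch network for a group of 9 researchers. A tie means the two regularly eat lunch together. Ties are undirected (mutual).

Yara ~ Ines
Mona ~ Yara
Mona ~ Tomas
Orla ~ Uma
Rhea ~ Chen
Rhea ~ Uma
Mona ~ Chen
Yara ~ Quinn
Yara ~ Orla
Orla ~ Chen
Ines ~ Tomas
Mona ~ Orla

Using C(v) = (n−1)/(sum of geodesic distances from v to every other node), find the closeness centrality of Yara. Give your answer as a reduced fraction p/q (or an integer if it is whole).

8/13

Distances from Yara: Chen:2, Ines:1, Mona:1, Orla:1, Quinn:1, Rhea:3, Tomas:2, Uma:2. Sum = 13.
n = 9, so closeness = 8/13.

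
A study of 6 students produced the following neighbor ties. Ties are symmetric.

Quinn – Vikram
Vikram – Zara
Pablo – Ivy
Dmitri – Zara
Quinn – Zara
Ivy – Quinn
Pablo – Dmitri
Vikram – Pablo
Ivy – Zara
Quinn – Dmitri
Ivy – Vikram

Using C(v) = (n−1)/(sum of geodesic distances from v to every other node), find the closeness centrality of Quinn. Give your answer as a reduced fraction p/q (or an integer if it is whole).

Distances from Quinn: Dmitri:1, Ivy:1, Pablo:2, Vikram:1, Zara:1. Sum = 6.
n = 6, so closeness = 5/6.

5/6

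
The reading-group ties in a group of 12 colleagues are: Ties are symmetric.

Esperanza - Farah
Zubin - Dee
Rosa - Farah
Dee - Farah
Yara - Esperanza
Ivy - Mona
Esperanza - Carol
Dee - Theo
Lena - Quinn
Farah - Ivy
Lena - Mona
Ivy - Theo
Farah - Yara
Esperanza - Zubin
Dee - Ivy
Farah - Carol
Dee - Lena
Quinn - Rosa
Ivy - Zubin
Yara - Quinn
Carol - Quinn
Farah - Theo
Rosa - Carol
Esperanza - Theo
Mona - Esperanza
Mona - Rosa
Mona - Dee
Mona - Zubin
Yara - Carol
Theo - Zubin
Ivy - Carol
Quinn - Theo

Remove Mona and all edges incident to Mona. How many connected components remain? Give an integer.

Mona's neighbors (Dee, Esperanza, Ivy, Lena, Rosa, and Zubin) remain reachable from one another through other ties, so the rest of the network stays in one piece.

1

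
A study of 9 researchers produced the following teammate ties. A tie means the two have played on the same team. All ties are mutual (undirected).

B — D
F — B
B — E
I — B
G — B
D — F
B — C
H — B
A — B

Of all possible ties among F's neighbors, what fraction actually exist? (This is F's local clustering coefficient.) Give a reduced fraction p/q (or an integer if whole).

1

F's neighbors: B and D (k = 2).
Possible neighbor pairs: C(2,2) = 1. Edges among them: B–D → e = 1.
Clustering(F) = 1/1.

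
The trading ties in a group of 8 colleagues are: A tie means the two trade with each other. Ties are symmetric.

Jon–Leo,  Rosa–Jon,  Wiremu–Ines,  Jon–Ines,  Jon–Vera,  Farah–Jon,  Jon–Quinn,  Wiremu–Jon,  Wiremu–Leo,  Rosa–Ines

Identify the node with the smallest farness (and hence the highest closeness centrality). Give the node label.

Farness (sum of distances to all others) for each node — Farah:13, Ines:11, Jon:7, Leo:12, Quinn:13, Rosa:12, Vera:13, Wiremu:11.
The smallest farness is 7, for Jon, so Jon has the highest closeness.

Jon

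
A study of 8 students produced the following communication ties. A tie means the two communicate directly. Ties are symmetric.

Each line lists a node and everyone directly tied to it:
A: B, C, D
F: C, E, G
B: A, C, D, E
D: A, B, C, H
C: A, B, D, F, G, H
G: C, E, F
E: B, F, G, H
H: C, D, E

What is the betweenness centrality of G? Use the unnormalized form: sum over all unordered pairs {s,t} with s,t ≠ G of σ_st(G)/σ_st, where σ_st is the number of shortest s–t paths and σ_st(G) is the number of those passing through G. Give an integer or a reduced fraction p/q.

1/4

Pairs whose geodesics pass through G — E–C: 1/4.
All other pairs contribute 0.
Summing the contributions gives betweenness(G) = 1/4.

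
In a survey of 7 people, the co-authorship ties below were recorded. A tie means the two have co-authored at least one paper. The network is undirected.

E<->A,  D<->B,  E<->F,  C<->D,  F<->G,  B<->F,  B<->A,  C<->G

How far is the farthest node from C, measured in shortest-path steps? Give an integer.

Distances from C: A:3, B:2, D:1, E:3, F:2, G:1.
The largest is 3 (to E and A), so the eccentricity of C is 3.

3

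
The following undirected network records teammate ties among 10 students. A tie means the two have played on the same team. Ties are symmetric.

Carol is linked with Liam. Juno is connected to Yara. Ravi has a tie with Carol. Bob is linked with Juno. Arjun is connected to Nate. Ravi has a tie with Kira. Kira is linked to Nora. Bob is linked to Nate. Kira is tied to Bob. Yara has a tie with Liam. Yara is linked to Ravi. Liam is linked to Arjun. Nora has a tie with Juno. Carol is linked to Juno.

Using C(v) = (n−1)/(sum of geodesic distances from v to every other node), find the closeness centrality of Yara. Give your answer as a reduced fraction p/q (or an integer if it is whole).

Distances from Yara: Arjun:2, Bob:2, Carol:2, Juno:1, Kira:2, Liam:1, Nate:3, Nora:2, Ravi:1. Sum = 16.
n = 10, so closeness = 9/16.

9/16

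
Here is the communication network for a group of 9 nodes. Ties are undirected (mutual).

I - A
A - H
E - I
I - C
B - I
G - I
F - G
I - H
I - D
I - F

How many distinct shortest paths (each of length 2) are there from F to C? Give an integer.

1

The shortest distance is 2, and the only length-2 path is F–I–C. So there is exactly 1 shortest path.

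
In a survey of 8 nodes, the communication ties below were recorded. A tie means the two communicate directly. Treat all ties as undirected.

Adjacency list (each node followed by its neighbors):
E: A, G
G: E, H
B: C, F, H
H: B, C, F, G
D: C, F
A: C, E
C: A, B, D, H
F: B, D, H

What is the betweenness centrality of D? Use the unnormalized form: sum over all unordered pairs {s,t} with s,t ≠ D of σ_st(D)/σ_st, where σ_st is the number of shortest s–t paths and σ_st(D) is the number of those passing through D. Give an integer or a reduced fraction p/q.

2/3

Pairs whose geodesics pass through D — A–F: 1/3; F–C: 1/3.
All other pairs contribute 0.
Summing the contributions gives betweenness(D) = 2/3.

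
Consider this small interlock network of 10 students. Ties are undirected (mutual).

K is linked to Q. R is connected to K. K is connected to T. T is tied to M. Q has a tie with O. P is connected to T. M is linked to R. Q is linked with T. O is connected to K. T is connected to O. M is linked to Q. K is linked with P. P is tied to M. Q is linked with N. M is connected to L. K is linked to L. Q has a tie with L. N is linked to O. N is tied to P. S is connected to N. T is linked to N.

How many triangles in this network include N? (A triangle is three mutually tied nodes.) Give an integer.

4

N's neighbors: O, P, Q, S, and T.
Neighbor pairs that are themselves tied: N–O–Q; N–O–T; N–P–T; N–Q–T. Each forms one triangle with N, for 4 in total.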